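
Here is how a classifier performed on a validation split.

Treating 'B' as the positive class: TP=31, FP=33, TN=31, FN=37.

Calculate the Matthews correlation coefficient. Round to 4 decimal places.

-0.0597

MCC = (TP·TN − FP·FN) / √((TP+FP)(TP+FN)(TN+FP)(TN+FN))
Numerator = 31·31 − 33·37 = -260
Denominator = √(64·68·64·68) = √18939904 = 4352.0000
MCC = -260 / 4352.0000 = -0.0597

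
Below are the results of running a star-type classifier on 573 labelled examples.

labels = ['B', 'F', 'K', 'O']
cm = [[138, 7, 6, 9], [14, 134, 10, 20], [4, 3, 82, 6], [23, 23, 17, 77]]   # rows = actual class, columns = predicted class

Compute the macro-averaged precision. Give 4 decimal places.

Per-class precision (TP/(TP+FP)):
  B: TP=138, FP=14+4+23=41 → 138/179 = 0.77095
  F: TP=134, FP=7+3+23=33 → 134/167 = 0.80240
  K: TP=82, FP=6+10+17=33 → 82/115 = 0.71304
  O: TP=77, FP=9+20+6=35 → 77/112 = 0.68750
Macro-precision = mean = (0.77095 + 0.80240 + 0.71304 + 0.68750) / 4 = 0.7435

0.7435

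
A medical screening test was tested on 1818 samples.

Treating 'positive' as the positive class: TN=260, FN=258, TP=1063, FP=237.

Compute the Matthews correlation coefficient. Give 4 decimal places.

0.3237

MCC = (TP·TN − FP·FN) / √((TP+FP)(TP+FN)(TN+FP)(TN+FN))
Numerator = 1063·260 − 237·258 = 215234
Denominator = √(1300·1321·497·518) = √442112015800 = 664915.0440
MCC = 215234 / 664915.0440 = 0.3237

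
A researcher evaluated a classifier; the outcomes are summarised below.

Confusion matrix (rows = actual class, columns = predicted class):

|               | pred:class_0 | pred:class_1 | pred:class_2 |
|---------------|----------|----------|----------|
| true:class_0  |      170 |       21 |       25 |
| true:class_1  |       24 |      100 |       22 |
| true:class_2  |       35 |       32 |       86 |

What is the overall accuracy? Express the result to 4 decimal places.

0.6913

Accuracy = trace / total = (170+100+86=356) / 515 = 356/515 = 0.6913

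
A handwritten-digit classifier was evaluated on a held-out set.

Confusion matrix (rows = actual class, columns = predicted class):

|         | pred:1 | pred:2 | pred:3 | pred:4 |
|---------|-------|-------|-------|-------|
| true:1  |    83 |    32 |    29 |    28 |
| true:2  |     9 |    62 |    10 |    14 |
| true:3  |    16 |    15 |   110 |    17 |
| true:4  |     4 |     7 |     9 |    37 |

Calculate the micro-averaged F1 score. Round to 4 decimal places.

Micro-averaging pools counts across classes: ΣTP=292, ΣFP=190, ΣFN=190.
Micro-F1 score = 2·TP/(2·TP+FP+FN) on pooled counts = 0.6058 (equals overall accuracy in single-label multiclass).

0.6058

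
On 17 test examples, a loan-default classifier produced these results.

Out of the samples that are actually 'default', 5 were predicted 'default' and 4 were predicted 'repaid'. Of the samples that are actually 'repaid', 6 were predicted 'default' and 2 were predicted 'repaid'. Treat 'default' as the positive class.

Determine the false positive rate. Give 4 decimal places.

0.7500

FPR = FP/(FP+TN) = 6/(6+2) = 0.7500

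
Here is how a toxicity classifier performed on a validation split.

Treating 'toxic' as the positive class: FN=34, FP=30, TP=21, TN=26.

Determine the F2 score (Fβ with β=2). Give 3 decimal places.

Fβ = (1+β²)·TP / ((1+β²)·TP + β²·FN + FP), with β²=4
= 5·21 / (5·21 + 4·34 + 30) = 0.387

0.387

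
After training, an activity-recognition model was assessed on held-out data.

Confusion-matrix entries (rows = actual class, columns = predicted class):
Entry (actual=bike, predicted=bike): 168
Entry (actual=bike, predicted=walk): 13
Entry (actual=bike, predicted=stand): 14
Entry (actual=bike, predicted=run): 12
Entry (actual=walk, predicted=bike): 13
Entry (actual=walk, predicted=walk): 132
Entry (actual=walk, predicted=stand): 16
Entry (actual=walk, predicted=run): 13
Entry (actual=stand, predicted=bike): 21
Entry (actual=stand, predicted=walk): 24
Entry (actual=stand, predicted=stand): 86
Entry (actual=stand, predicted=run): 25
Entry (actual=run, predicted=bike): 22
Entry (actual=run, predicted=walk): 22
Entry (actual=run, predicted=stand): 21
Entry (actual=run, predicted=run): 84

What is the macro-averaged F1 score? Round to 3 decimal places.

0.671

Per-class F1 score (2·TP/(2·TP+FP+FN)):
  bike: TP=168, FP=13+21+22=56, FN=13+14+12=39 → 336/431 = 0.7796
  walk: TP=132, FP=13+24+22=59, FN=13+16+13=42 → 264/365 = 0.7233
  stand: TP=86, FP=14+16+21=51, FN=21+24+25=70 → 172/293 = 0.5870
  run: TP=84, FP=12+13+25=50, FN=22+22+21=65 → 168/283 = 0.5936
Macro-F1 score = mean = (0.7796 + 0.7233 + 0.5870 + 0.5936) / 4 = 0.671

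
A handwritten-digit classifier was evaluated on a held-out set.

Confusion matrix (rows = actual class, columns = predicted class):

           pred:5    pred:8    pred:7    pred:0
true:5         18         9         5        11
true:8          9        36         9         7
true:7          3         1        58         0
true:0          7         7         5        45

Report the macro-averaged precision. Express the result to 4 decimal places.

0.6583

Per-class precision (TP/(TP+FP)):
  5: TP=18, FP=9+3+7=19 → 18/37 = 0.48649
  8: TP=36, FP=9+1+7=17 → 36/53 = 0.67925
  7: TP=58, FP=5+9+5=19 → 58/77 = 0.75325
  0: TP=45, FP=11+7+0=18 → 45/63 = 0.71429
Macro-precision = mean = (0.48649 + 0.67925 + 0.75325 + 0.71429) / 4 = 0.6583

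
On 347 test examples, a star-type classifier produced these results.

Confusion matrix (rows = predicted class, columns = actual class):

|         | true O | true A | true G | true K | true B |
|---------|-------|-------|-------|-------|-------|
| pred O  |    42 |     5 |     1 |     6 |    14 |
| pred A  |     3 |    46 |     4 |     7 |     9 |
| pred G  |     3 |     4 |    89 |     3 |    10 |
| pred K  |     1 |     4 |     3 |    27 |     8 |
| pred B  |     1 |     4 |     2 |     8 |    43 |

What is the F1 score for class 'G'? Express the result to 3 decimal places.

0.856

Treat 'G' as positive and all other classes as negative.
F1 score = 2·TP/(2·TP+FP+FN).
G: TP=89, FP=3+4+3+10=20, FN=1+4+3+2=10 → 178/208 = 0.8558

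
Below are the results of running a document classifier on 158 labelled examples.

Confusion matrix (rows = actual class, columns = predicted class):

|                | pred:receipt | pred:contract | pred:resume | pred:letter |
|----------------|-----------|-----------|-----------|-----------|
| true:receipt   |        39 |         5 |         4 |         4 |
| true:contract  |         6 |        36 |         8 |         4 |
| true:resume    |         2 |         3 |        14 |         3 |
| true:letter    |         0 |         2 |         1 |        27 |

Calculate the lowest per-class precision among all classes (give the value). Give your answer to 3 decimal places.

0.519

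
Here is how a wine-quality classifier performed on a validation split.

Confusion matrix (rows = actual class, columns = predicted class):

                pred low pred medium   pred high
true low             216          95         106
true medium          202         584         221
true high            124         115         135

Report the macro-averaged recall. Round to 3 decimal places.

Per-class recall (TP/(TP+FN)):
  low: TP=216, FN=95+106=201 → 216/417 = 0.5180
  medium: TP=584, FN=202+221=423 → 584/1007 = 0.5799
  high: TP=135, FN=124+115=239 → 135/374 = 0.3610
Macro-recall = mean = (0.5180 + 0.5799 + 0.3610) / 3 = 0.486

0.486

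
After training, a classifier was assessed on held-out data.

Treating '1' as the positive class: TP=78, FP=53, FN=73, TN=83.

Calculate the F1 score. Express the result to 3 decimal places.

Precision = TP/(TP+FP) = 78/131 = 0.5954
Recall = TP/(TP+FN) = 78/151 = 0.5166
F1 = 2·TP/(2·TP+FP+FN) = 156/282 = 0.553

0.553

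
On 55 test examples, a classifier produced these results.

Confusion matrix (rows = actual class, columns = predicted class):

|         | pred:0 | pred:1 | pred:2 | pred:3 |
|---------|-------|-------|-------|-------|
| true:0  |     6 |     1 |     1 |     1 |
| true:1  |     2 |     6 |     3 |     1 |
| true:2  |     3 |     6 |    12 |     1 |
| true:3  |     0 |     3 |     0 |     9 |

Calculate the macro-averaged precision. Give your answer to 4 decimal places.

Per-class precision (TP/(TP+FP)):
  0: TP=6, FP=2+3+0=5 → 6/11 = 0.54545
  1: TP=6, FP=1+6+3=10 → 6/16 = 0.37500
  2: TP=12, FP=1+3+0=4 → 12/16 = 0.75000
  3: TP=9, FP=1+1+1=3 → 9/12 = 0.75000
Macro-precision = mean = (0.54545 + 0.37500 + 0.75000 + 0.75000) / 4 = 0.6051

0.6051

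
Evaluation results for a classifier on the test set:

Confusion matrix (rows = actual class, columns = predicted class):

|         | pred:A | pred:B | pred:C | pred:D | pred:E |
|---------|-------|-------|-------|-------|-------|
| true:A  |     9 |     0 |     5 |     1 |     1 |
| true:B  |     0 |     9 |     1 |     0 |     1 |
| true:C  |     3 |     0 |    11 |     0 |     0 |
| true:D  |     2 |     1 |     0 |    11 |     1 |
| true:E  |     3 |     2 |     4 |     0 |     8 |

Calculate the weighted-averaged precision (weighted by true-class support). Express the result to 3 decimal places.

0.687

Per-class precision (TP/(TP+FP)):
  A: TP=9, FP=0+3+2+3=8 → 9/17 = 0.5294
  B: TP=9, FP=0+0+1+2=3 → 9/12 = 0.7500
  C: TP=11, FP=5+1+0+4=10 → 11/21 = 0.5238
  D: TP=11, FP=1+0+0+0=1 → 11/12 = 0.9167
  E: TP=8, FP=1+1+0+1=3 → 8/11 = 0.7273
Weighted-precision = Σ (supportᵢ/N)·precisionᵢ with N=73: (16/73)·0.5294 + (11/73)·0.7500 + (14/73)·0.5238 + (15/73)·0.9167 + (17/73)·0.7273 = 0.687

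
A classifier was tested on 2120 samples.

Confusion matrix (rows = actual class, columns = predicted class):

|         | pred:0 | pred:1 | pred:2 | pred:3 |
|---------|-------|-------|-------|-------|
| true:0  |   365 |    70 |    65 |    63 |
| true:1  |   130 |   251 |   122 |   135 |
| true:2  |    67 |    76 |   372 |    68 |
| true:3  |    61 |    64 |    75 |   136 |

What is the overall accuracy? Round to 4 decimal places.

Accuracy = trace / total = (365+251+372+136=1124) / 2120 = 1124/2120 = 0.5302

0.5302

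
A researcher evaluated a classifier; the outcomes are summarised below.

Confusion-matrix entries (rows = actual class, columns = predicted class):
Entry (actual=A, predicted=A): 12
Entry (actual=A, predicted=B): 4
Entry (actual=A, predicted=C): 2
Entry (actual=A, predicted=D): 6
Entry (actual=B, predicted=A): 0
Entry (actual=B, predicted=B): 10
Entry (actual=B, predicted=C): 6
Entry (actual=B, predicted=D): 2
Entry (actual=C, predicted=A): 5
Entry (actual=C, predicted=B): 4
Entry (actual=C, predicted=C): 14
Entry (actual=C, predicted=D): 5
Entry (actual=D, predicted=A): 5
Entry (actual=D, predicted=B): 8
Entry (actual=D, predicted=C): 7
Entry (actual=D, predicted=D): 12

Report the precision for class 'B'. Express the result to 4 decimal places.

0.3846

precision = TP/(TP+FP).
B: TP=10, FP=4+4+8=16 → 10/26 = 0.38462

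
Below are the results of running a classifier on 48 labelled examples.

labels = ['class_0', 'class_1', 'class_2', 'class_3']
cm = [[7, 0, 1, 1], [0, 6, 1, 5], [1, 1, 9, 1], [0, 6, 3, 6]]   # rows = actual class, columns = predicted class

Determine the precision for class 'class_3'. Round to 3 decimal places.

0.462

precision = TP/(TP+FP).
class_3: TP=6, FP=1+5+1=7 → 6/13 = 0.4615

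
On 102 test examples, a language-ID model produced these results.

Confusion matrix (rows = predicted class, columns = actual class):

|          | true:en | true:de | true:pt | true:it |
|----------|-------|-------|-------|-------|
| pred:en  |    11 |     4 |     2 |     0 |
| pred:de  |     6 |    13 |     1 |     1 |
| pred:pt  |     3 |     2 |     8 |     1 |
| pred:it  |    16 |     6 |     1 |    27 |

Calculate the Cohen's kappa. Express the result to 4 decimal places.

0.4266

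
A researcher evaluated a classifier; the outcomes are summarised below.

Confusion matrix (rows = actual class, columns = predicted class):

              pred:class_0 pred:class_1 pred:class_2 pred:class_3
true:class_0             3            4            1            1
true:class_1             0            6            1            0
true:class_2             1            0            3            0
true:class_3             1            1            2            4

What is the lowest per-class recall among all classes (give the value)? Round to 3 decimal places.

Per-class recall (TP/(TP+FN)):
  class_0: TP=3, FN=4+1+1=6 → 3/9 = 0.3333
  class_1: TP=6, FN=0+1+0=1 → 6/7 = 0.8571
  class_2: TP=3, FN=1+0+0=1 → 3/4 = 0.7500
  class_3: TP=4, FN=1+1+2=4 → 4/8 = 0.5000
Lowest is class 'class_0' with recall = 0.333.

0.333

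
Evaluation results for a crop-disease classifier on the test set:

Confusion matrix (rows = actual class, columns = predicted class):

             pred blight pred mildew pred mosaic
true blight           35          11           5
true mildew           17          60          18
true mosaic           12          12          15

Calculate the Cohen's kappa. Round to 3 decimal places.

0.357

Observed agreement pₒ = trace/N = 110/185 = 0.5946
Expected agreement pₑ = Σ (rowᵢ·colᵢ)/N² = (51·64 + 95·83 + 39·38)/185² = 0.3691
κ = (pₒ − pₑ)/(1 − pₑ) = (0.5946 − 0.3691)/(1 − 0.3691) = 0.357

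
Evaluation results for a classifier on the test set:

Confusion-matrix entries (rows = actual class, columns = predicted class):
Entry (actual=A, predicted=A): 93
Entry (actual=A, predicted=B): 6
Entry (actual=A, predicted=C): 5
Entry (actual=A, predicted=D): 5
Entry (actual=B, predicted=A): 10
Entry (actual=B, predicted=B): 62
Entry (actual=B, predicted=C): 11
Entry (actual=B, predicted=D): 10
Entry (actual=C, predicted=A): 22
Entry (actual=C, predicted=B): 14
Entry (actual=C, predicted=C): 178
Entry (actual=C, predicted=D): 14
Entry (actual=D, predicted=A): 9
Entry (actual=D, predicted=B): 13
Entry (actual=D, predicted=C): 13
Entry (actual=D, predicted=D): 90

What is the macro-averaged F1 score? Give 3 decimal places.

0.745

Per-class F1 score (2·TP/(2·TP+FP+FN)):
  A: TP=93, FP=10+22+9=41, FN=6+5+5=16 → 186/243 = 0.7654
  B: TP=62, FP=6+14+13=33, FN=10+11+10=31 → 124/188 = 0.6596
  C: TP=178, FP=5+11+13=29, FN=22+14+14=50 → 356/435 = 0.8184
  D: TP=90, FP=5+10+14=29, FN=9+13+13=35 → 180/244 = 0.7377
Macro-F1 score = mean = (0.7654 + 0.6596 + 0.8184 + 0.7377) / 4 = 0.745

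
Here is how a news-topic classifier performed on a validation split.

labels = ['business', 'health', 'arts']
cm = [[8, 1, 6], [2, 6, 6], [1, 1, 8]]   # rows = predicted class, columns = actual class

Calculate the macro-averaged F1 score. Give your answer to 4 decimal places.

Per-class F1 score (2·TP/(2·TP+FP+FN)):
  business: TP=8, FP=1+6=7, FN=2+1=3 → 16/26 = 0.61538
  health: TP=6, FP=2+6=8, FN=1+1=2 → 12/22 = 0.54545
  arts: TP=8, FP=1+1=2, FN=6+6=12 → 16/30 = 0.53333
Macro-F1 score = mean = (0.61538 + 0.54545 + 0.53333) / 3 = 0.5647

0.5647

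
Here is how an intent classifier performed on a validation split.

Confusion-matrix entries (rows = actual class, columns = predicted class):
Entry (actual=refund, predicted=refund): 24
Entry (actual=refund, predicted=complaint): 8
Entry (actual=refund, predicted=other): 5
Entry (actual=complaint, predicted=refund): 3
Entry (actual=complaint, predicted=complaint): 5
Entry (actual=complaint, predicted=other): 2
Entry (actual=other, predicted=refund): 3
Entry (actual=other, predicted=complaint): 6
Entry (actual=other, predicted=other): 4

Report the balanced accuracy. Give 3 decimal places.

0.485

Balanced accuracy = mean of per-class recall.
  refund: recall = 24/37 = 0.6486
  complaint: recall = 5/10 = 0.5000
  other: recall = 4/13 = 0.3077
Mean = (0.6486 + 0.5000 + 0.3077) / 3 = 0.485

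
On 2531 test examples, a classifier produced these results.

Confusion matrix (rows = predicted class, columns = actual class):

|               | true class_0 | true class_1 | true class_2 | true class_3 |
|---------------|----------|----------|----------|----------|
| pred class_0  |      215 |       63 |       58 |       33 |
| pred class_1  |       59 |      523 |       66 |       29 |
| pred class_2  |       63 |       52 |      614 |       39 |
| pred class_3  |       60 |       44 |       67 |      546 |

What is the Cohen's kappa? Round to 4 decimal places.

0.6603

Observed agreement pₒ = trace/N = 1898/2531 = 0.74990
Expected agreement pₑ = Σ (rowᵢ·colᵢ)/N² = (397·369 + 682·677 + 805·768 + 647·717)/2531² = 0.26387
κ = (pₒ − pₑ)/(1 − pₑ) = (0.74990 − 0.26387)/(1 − 0.26387) = 0.6603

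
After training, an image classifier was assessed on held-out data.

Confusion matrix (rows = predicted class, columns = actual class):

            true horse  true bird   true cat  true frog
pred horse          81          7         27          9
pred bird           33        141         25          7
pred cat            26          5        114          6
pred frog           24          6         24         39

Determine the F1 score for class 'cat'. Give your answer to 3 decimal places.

0.669

Treat 'cat' as positive and all other classes as negative.
F1 score = 2·TP/(2·TP+FP+FN).
cat: TP=114, FP=26+5+6=37, FN=27+25+24=76 → 228/341 = 0.6686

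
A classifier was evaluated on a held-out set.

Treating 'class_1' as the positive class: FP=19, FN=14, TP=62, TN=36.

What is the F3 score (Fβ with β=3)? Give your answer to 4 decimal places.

0.8105

Fβ = (1+β²)·TP / ((1+β²)·TP + β²·FN + FP), with β²=9
= 10·62 / (10·62 + 9·14 + 19) = 0.8105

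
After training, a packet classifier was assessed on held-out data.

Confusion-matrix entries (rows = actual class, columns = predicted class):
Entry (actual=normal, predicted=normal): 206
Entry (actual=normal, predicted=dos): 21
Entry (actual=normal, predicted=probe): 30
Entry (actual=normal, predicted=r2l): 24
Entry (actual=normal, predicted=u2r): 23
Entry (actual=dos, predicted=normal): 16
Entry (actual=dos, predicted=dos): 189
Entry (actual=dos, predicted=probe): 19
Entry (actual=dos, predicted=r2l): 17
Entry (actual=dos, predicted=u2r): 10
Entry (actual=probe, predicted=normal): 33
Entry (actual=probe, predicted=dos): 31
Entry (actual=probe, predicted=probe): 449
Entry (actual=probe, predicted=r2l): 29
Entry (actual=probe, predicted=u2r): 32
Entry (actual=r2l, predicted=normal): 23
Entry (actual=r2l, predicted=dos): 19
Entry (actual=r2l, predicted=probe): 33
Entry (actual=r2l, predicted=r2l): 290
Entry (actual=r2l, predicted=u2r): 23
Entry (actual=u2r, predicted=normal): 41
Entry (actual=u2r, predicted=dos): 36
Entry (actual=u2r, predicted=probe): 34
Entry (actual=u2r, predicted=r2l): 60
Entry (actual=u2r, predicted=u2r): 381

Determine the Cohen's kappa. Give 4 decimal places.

Observed agreement pₒ = trace/N = 1515/2069 = 0.73224
Expected agreement pₑ = Σ (rowᵢ·colᵢ)/N² = (304·319 + 251·296 + 574·565 + 388·420 + 552·469)/2069² = 0.21431
κ = (pₒ − pₑ)/(1 − pₑ) = (0.73224 − 0.21431)/(1 − 0.21431) = 0.6592

0.6592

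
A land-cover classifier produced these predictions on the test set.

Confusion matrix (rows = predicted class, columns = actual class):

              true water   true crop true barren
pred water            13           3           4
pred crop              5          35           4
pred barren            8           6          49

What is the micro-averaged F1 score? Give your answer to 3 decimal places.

0.764

Micro-averaging pools counts across classes: ΣTP=97, ΣFP=30, ΣFN=30.
Micro-F1 score = 2·TP/(2·TP+FP+FN) on pooled counts = 0.764 (equals overall accuracy in single-label multiclass).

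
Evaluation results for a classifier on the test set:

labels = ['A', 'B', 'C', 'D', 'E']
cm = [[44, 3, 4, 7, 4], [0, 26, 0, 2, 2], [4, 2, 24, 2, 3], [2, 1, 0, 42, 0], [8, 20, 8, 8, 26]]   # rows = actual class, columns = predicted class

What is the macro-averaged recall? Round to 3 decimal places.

Per-class recall (TP/(TP+FN)):
  A: TP=44, FN=3+4+7+4=18 → 44/62 = 0.7097
  B: TP=26, FN=0+0+2+2=4 → 26/30 = 0.8667
  C: TP=24, FN=4+2+2+3=11 → 24/35 = 0.6857
  D: TP=42, FN=2+1+0+0=3 → 42/45 = 0.9333
  E: TP=26, FN=8+20+8+8=44 → 26/70 = 0.3714
Macro-recall = mean = (0.7097 + 0.8667 + 0.6857 + 0.9333 + 0.3714) / 5 = 0.713

0.713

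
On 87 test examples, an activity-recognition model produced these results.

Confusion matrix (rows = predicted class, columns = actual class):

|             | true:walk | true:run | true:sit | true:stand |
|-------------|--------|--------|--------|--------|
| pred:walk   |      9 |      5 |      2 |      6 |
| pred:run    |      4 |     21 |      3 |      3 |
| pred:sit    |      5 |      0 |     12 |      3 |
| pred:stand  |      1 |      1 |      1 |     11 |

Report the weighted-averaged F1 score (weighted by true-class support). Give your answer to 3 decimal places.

0.608

Per-class F1 score (2·TP/(2·TP+FP+FN)):
  walk: TP=9, FP=5+2+6=13, FN=4+5+1=10 → 18/41 = 0.4390
  run: TP=21, FP=4+3+3=10, FN=5+0+1=6 → 42/58 = 0.7241
  sit: TP=12, FP=5+0+3=8, FN=2+3+1=6 → 24/38 = 0.6316
  stand: TP=11, FP=1+1+1=3, FN=6+3+3=12 → 22/37 = 0.5946
Weighted-F1 score = Σ (supportᵢ/N)·F1 scoreᵢ with N=87: (19/87)·0.4390 + (27/87)·0.7241 + (18/87)·0.6316 + (23/87)·0.5946 = 0.608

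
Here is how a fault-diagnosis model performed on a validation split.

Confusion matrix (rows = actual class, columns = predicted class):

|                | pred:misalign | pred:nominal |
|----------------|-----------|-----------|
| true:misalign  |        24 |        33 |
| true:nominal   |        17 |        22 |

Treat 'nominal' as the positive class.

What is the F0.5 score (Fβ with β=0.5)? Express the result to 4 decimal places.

Fβ = (1+β²)·TP / ((1+β²)·TP + β²·FN + FP), with β²=1/4
= 1.25·22 / (1.25·22 + 0.25·17 + 33) = 0.4247

0.4247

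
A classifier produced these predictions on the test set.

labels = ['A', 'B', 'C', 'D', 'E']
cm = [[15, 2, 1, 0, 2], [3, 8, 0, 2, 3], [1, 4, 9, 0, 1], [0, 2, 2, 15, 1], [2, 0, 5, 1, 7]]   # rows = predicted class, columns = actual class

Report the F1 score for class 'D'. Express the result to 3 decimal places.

0.789

F1 score = 2·TP/(2·TP+FP+FN).
D: TP=15, FP=0+2+2+1=5, FN=0+2+0+1=3 → 30/38 = 0.7895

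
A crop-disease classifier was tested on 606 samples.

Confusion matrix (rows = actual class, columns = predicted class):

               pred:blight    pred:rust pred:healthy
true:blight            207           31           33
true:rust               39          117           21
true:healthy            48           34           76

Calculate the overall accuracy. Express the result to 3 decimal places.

0.660

Accuracy = trace / total = (207+117+76=400) / 606 = 400/606 = 0.660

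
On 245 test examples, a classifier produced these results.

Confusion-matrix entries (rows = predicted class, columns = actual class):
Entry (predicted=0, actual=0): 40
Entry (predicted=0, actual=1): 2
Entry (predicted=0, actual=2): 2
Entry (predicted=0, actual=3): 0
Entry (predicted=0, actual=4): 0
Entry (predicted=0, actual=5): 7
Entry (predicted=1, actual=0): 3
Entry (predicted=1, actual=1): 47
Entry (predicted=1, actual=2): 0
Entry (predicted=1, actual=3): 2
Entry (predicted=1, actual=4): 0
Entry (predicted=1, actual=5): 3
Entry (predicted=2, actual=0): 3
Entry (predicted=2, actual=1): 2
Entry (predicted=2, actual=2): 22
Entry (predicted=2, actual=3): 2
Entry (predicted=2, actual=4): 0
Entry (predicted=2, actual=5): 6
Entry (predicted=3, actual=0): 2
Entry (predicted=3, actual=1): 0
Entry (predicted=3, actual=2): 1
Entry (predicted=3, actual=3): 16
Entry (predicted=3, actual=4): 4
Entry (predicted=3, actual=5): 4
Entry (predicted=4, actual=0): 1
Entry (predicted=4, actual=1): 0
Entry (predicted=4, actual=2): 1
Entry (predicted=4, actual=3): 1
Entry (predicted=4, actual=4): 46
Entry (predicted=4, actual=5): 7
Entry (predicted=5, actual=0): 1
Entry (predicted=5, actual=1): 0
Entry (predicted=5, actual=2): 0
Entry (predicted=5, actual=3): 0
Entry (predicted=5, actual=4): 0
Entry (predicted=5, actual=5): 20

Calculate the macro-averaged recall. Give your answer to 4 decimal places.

0.7792

Per-class recall (TP/(TP+FN)):
  0: TP=40, FN=3+3+2+1+1=10 → 40/50 = 0.80000
  1: TP=47, FN=2+2+0+0+0=4 → 47/51 = 0.92157
  2: TP=22, FN=2+0+1+1+0=4 → 22/26 = 0.84615
  3: TP=16, FN=0+2+2+1+0=5 → 16/21 = 0.76190
  4: TP=46, FN=0+0+0+4+0=4 → 46/50 = 0.92000
  5: TP=20, FN=7+3+6+4+7=27 → 20/47 = 0.42553
Macro-recall = mean = (0.80000 + 0.92157 + 0.84615 + 0.76190 + 0.92000 + 0.42553) / 6 = 0.7792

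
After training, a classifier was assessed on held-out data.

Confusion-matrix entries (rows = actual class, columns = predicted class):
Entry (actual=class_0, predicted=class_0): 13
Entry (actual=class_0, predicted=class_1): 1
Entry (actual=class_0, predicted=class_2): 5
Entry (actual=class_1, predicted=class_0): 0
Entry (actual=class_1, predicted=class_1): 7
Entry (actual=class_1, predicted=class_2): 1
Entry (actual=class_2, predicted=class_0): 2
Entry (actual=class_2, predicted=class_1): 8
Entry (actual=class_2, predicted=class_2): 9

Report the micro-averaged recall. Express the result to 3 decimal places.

0.630

Micro-averaging pools counts across classes: ΣTP=29, ΣFP=17, ΣFN=17.
Micro-recall = TP/(TP+FN) on pooled counts = 0.630 (equals overall accuracy in single-label multiclass).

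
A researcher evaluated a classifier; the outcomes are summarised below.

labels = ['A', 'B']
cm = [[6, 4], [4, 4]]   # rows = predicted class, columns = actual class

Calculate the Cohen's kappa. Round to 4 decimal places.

Observed agreement pₒ = trace/N = 10/18 = 0.55556
Expected agreement pₑ = Σ (rowᵢ·colᵢ)/N² = (10·10 + 8·8)/18² = 0.50617
κ = (pₒ − pₑ)/(1 − pₑ) = (0.55556 − 0.50617)/(1 − 0.50617) = 0.1000

0.1000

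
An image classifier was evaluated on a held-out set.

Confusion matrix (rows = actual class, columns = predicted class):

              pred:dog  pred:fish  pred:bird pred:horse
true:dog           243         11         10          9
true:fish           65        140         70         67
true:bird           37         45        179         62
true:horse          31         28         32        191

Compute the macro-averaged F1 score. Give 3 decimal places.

0.613

Per-class F1 score (2·TP/(2·TP+FP+FN)):
  dog: TP=243, FP=65+37+31=133, FN=11+10+9=30 → 486/649 = 0.7488
  fish: TP=140, FP=11+45+28=84, FN=65+70+67=202 → 280/566 = 0.4947
  bird: TP=179, FP=10+70+32=112, FN=37+45+62=144 → 358/614 = 0.5831
  horse: TP=191, FP=9+67+62=138, FN=31+28+32=91 → 382/611 = 0.6252
Macro-F1 score = mean = (0.7488 + 0.4947 + 0.5831 + 0.6252) / 4 = 0.613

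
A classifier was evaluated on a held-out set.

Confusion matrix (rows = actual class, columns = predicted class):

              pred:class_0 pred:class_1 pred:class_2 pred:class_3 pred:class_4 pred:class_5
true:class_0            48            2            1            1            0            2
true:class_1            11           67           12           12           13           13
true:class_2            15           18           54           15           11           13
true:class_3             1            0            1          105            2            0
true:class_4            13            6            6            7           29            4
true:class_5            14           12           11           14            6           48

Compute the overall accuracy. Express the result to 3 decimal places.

0.598

Accuracy = trace / total = (48+67+54+105+29+48=351) / 587 = 351/587 = 0.598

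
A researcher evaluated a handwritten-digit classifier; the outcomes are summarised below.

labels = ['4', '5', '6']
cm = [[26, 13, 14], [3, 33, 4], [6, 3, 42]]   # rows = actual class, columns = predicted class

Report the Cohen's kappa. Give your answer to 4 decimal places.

Observed agreement pₒ = trace/N = 101/144 = 0.70139
Expected agreement pₑ = Σ (rowᵢ·colᵢ)/N² = (53·35 + 40·49 + 51·60)/144² = 0.33155
κ = (pₒ − pₑ)/(1 − pₑ) = (0.70139 − 0.33155)/(1 − 0.33155) = 0.5533

0.5533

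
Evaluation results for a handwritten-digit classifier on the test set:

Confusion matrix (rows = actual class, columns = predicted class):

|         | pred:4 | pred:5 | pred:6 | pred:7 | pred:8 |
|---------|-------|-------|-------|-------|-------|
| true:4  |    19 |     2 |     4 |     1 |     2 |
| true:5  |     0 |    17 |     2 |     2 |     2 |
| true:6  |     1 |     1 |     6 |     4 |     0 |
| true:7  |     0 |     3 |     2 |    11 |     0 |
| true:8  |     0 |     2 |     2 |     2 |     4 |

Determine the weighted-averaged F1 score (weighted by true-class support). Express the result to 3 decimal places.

0.650

Per-class F1 score (2·TP/(2·TP+FP+FN)):
  4: TP=19, FP=0+1+0+0=1, FN=2+4+1+2=9 → 38/48 = 0.7917
  5: TP=17, FP=2+1+3+2=8, FN=0+2+2+2=6 → 34/48 = 0.7083
  6: TP=6, FP=4+2+2+2=10, FN=1+1+4+0=6 → 12/28 = 0.4286
  7: TP=11, FP=1+2+4+2=9, FN=0+3+2+0=5 → 22/36 = 0.6111
  8: TP=4, FP=2+2+0+0=4, FN=0+2+2+2=6 → 8/18 = 0.4444
Weighted-F1 score = Σ (supportᵢ/N)·F1 scoreᵢ with N=89: (28/89)·0.7917 + (23/89)·0.7083 + (12/89)·0.4286 + (16/89)·0.6111 + (10/89)·0.4444 = 0.650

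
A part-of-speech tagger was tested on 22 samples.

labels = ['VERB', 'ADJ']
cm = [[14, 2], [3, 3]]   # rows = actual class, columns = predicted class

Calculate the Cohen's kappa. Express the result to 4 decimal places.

0.3956

Observed agreement pₒ = trace/N = 17/22 = 0.77273
Expected agreement pₑ = Σ (rowᵢ·colᵢ)/N² = (16·17 + 6·5)/22² = 0.62397
κ = (pₒ − pₑ)/(1 − pₑ) = (0.77273 − 0.62397)/(1 − 0.62397) = 0.3956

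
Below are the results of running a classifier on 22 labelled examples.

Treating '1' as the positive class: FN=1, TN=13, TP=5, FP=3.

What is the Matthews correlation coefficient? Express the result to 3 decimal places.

0.598

MCC = (TP·TN − FP·FN) / √((TP+FP)(TP+FN)(TN+FP)(TN+FN))
Numerator = 5·13 − 3·1 = 62
Denominator = √(8·6·16·14) = √10752 = 103.6919
MCC = 62 / 103.6919 = 0.598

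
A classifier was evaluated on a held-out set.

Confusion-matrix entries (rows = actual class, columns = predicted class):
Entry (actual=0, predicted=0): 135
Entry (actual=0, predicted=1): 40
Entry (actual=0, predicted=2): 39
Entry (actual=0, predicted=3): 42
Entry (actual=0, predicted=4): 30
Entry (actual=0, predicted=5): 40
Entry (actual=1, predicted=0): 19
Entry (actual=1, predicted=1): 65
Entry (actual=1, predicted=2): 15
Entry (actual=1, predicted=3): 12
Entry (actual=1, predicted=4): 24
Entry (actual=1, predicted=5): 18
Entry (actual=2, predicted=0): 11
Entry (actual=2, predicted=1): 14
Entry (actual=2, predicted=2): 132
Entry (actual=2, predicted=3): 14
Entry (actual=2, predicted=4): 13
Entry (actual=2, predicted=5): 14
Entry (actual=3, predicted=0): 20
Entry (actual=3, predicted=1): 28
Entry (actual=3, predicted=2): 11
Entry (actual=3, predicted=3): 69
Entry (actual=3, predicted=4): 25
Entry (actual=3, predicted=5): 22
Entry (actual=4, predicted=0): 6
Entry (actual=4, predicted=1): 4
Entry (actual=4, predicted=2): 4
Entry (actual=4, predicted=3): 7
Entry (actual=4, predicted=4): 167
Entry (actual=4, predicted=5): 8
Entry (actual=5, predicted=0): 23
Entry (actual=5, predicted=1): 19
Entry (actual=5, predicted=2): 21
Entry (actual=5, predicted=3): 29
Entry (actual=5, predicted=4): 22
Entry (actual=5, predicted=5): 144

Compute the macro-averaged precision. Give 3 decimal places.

0.531

Per-class precision (TP/(TP+FP)):
  0: TP=135, FP=19+11+20+6+23=79 → 135/214 = 0.6308
  1: TP=65, FP=40+14+28+4+19=105 → 65/170 = 0.3824
  2: TP=132, FP=39+15+11+4+21=90 → 132/222 = 0.5946
  3: TP=69, FP=42+12+14+7+29=104 → 69/173 = 0.3988
  4: TP=167, FP=30+24+13+25+22=114 → 167/281 = 0.5943
  5: TP=144, FP=40+18+14+22+8=102 → 144/246 = 0.5854
Macro-precision = mean = (0.6308 + 0.3824 + 0.5946 + 0.3988 + 0.5943 + 0.5854) / 6 = 0.531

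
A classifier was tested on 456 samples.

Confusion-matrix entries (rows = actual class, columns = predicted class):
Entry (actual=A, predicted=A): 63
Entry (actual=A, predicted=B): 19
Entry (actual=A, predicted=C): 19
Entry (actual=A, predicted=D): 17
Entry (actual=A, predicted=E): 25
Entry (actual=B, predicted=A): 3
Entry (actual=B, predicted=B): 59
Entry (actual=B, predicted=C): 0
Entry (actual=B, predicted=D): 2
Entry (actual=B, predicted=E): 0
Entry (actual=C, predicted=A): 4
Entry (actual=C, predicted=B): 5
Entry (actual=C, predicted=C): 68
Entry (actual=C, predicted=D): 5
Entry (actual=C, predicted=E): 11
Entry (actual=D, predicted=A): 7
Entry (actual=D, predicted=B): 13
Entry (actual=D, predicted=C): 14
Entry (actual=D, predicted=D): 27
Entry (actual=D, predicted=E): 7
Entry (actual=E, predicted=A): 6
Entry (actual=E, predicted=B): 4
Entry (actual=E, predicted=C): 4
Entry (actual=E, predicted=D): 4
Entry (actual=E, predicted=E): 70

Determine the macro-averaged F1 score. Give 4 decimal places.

Per-class F1 score (2·TP/(2·TP+FP+FN)):
  A: TP=63, FP=3+4+7+6=20, FN=19+19+17+25=80 → 126/226 = 0.55752
  B: TP=59, FP=19+5+13+4=41, FN=3+0+2+0=5 → 118/164 = 0.71951
  C: TP=68, FP=19+0+14+4=37, FN=4+5+5+11=25 → 136/198 = 0.68687
  D: TP=27, FP=17+2+5+4=28, FN=7+13+14+7=41 → 54/123 = 0.43902
  E: TP=70, FP=25+0+11+7=43, FN=6+4+4+4=18 → 140/201 = 0.69652
Macro-F1 score = mean = (0.55752 + 0.71951 + 0.68687 + 0.43902 + 0.69652) / 5 = 0.6199

0.6199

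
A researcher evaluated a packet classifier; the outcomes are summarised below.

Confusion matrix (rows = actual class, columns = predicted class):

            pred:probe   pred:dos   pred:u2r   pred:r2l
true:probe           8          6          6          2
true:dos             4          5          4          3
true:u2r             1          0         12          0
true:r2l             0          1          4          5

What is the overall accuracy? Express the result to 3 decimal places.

Accuracy = trace / total = (8+5+12+5=30) / 61 = 30/61 = 0.492

0.492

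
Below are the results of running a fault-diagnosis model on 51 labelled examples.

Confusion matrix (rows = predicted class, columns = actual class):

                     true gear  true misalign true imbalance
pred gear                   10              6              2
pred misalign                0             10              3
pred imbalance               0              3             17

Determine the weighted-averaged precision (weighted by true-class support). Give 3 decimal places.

0.762

Per-class precision (TP/(TP+FP)):
  gear: TP=10, FP=6+2=8 → 10/18 = 0.5556
  misalign: TP=10, FP=0+3=3 → 10/13 = 0.7692
  imbalance: TP=17, FP=0+3=3 → 17/20 = 0.8500
Weighted-precision = Σ (supportᵢ/N)·precisionᵢ with N=51: (10/51)·0.5556 + (19/51)·0.7692 + (22/51)·0.8500 = 0.762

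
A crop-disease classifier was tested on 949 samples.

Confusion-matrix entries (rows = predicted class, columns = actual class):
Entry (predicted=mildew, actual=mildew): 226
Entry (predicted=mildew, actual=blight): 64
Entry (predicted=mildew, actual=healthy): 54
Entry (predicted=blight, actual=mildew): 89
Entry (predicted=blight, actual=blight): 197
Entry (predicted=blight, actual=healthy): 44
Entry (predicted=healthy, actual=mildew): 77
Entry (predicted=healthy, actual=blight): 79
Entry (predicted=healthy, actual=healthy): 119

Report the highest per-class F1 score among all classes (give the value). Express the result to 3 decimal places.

0.614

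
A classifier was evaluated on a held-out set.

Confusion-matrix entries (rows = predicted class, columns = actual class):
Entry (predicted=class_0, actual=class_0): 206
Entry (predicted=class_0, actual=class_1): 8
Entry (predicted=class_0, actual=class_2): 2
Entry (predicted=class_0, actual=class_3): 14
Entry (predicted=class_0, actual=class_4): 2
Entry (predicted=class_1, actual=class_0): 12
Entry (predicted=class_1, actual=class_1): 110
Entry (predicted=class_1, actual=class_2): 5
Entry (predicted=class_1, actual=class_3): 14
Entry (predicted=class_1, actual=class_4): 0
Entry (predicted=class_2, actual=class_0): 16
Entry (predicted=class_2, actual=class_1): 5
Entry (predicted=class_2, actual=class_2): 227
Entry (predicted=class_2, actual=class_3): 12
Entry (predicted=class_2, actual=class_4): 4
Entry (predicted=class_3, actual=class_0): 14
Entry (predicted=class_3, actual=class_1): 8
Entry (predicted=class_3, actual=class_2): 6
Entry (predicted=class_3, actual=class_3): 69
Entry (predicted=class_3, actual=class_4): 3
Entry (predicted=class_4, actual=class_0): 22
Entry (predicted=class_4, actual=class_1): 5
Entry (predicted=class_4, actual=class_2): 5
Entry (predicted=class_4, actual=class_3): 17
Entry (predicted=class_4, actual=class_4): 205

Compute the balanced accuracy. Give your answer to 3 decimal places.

0.801

Balanced accuracy = mean of per-class recall.
  class_0: recall = 206/270 = 0.7630
  class_1: recall = 110/136 = 0.8088
  class_2: recall = 227/245 = 0.9265
  class_3: recall = 69/126 = 0.5476
  class_4: recall = 205/214 = 0.9579
Mean = (0.7630 + 0.8088 + 0.9265 + 0.5476 + 0.9579) / 5 = 0.801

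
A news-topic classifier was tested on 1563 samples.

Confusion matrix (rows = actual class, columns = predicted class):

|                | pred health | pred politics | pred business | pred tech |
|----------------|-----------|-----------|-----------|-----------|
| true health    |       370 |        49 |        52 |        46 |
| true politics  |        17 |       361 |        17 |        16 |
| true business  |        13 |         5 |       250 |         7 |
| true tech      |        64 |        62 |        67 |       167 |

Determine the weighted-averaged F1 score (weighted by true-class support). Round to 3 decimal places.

0.725

Per-class F1 score (2·TP/(2·TP+FP+FN)):
  health: TP=370, FP=17+13+64=94, FN=49+52+46=147 → 740/981 = 0.7543
  politics: TP=361, FP=49+5+62=116, FN=17+17+16=50 → 722/888 = 0.8131
  business: TP=250, FP=52+17+67=136, FN=13+5+7=25 → 500/661 = 0.7564
  tech: TP=167, FP=46+16+7=69, FN=64+62+67=193 → 334/596 = 0.5604
Weighted-F1 score = Σ (supportᵢ/N)·F1 scoreᵢ with N=1563: (517/1563)·0.7543 + (411/1563)·0.8131 + (275/1563)·0.7564 + (360/1563)·0.5604 = 0.725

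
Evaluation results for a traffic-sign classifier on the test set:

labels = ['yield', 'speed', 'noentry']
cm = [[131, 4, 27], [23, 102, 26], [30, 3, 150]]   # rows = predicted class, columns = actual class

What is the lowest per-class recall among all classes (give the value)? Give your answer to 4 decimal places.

0.7120

Per-class recall (TP/(TP+FN)):
  yield: TP=131, FN=23+30=53 → 131/184 = 0.71196
  speed: TP=102, FN=4+3=7 → 102/109 = 0.93578
  noentry: TP=150, FN=27+26=53 → 150/203 = 0.73892
Lowest is class 'yield' with recall = 0.7120.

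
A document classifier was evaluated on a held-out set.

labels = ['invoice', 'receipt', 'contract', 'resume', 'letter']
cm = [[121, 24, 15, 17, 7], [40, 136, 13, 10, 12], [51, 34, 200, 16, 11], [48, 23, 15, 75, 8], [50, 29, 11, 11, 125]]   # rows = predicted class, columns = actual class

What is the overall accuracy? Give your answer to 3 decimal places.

Accuracy = trace / total = (121+136+200+75+125=657) / 1102 = 657/1102 = 0.596

0.596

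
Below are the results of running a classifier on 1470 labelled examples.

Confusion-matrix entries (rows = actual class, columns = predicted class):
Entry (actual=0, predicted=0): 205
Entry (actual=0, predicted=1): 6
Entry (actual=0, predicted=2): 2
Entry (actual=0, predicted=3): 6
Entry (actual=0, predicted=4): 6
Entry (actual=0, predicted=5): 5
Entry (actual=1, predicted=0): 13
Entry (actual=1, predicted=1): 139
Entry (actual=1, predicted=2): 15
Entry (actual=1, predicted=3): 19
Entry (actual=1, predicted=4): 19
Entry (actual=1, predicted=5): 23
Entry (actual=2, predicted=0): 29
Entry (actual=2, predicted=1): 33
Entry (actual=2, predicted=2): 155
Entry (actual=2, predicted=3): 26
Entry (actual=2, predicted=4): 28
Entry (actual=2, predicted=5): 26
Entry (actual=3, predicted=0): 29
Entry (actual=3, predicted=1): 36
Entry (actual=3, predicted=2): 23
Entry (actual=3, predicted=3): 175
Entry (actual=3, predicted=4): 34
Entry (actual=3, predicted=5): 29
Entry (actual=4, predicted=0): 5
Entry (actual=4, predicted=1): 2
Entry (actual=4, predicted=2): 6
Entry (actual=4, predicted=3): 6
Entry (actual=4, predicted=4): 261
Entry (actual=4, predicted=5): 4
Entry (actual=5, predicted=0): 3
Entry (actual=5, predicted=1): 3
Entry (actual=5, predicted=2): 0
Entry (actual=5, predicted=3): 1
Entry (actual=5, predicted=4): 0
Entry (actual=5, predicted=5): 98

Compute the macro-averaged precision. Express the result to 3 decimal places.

0.693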